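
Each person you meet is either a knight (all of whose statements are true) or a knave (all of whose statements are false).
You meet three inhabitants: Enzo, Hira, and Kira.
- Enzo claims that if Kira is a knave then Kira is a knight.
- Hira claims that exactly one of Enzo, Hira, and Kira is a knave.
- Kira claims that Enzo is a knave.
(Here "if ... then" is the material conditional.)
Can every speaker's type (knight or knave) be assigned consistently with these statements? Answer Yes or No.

No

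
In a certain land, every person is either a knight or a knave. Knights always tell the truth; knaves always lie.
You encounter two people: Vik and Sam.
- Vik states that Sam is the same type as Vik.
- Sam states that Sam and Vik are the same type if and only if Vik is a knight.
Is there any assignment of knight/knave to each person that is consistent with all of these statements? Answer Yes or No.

Yes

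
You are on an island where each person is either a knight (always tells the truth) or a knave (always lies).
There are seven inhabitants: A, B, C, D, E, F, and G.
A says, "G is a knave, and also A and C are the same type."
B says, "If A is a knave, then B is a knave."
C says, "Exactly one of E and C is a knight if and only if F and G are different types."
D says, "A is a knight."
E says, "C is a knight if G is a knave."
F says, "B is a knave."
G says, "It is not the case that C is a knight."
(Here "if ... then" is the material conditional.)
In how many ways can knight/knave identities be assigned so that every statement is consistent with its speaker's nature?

Consistent assignments:
  A=knight, B=knight, C=knight, D=knight, E=knight, F=knave, G=knave

1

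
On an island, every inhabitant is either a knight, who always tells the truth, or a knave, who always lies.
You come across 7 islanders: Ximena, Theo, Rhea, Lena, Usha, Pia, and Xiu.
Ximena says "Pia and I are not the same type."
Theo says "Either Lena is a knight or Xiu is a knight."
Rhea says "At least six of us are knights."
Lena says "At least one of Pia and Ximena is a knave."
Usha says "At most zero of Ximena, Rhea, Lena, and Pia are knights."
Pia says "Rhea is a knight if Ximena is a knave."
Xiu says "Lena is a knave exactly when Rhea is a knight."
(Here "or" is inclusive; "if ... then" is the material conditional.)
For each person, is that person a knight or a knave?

Knights: Theo, Lena, and Xiu. Knaves: Ximena, Rhea, Usha, and Pia.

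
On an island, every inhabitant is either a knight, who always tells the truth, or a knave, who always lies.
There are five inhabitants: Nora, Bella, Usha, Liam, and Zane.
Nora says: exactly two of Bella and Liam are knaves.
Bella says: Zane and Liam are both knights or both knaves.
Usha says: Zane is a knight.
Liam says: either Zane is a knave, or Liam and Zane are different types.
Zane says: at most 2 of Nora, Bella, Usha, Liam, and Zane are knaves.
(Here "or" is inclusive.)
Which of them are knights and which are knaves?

As a knave, Nora's statement "exactly two of Bella and Liam are knaves" should be False; it is.
Bella is a knave; "Zane and Liam are both knights or both knaves" is False, as required.
Usha is a knave, so "Zane is a knight" must be False — and it is.
Liam (knight): "either Zane is a knave, or Liam and Zane are different types" — True. ✓
Since Zane is a knave, "at most 2 of Nora, Bella, Usha, Liam, and Zane are knaves" needs to be False, which holds.

Knights: Liam. Knaves: Nora, Bella, Usha, and Zane.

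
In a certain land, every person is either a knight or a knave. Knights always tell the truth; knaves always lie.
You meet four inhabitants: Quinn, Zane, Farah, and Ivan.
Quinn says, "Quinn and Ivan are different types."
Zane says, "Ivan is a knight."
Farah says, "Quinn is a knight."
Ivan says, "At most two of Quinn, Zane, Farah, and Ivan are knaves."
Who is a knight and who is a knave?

Quinn is a knave, Zane is a knave, Farah is a knave, and Ivan is a knave.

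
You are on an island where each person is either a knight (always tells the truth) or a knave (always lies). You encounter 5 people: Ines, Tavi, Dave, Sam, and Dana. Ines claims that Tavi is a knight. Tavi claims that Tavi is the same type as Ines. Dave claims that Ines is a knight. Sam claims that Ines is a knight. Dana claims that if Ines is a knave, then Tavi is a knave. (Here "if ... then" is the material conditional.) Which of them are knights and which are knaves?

Ines is a knight, Tavi is a knight, Dave is a knight, Sam is a knight, and Dana is a knight.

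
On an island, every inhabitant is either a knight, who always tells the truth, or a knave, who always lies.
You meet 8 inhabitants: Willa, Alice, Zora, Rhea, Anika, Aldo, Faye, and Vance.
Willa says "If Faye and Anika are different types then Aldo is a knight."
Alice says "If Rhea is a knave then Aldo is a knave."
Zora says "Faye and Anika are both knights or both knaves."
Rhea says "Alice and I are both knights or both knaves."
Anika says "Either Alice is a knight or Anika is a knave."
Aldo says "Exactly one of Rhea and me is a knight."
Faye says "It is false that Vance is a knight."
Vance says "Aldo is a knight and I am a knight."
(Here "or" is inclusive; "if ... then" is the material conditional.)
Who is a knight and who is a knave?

Willa is a knight, Alice is a knight, Zora is a knight, Rhea is a knave, Anika is a knight, Aldo is a knave, Faye is a knight, and Vance is a knave.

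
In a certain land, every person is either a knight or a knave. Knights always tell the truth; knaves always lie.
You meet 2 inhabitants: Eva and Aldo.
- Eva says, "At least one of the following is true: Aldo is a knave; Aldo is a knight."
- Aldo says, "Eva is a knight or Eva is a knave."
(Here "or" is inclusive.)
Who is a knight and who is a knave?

As a knight, Eva's statement "at least one of the following is true: Aldo is a knave; Aldo is a knight" should be True; it is.
Since Aldo is a knight, "Eva is a knight or Eva is a knave" needs to be True, which holds.

Knights: Eva and Aldo. Knaves: none.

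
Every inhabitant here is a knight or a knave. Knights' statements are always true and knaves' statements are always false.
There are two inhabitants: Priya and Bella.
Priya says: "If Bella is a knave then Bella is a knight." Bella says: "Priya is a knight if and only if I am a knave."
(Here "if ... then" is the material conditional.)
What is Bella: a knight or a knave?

Bella is a knave.

Consistent assignments: {Priya=knave, Bella=knave}
In every consistent assignment, Bella is a knave.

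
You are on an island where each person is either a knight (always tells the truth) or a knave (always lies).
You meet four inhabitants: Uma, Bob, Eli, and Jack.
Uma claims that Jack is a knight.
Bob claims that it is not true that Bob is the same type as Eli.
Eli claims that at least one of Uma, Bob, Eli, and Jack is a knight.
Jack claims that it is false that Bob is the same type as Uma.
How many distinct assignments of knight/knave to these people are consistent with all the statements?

1

Consistent assignments:
  Uma=knave, Bob=knave, Eli=knave, Jack=knave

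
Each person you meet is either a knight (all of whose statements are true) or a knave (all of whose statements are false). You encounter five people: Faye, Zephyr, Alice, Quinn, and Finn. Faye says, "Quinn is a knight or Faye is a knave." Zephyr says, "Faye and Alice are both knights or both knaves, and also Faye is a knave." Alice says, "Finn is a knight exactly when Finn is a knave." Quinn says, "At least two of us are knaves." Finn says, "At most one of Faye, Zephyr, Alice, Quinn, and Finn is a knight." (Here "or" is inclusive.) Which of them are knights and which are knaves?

Since Faye is a knight, "Quinn is a knight or Faye is a knave" needs to be True, which holds.
Zephyr is a knave, so "Faye and Alice are both knights or both knaves, and also Faye is a knave" must be false — and it is.
Alice is a knave, and the claim "Finn is a knight exactly when Finn is a knave" is indeed false.
Since Quinn is a knight, "at least two of us are knaves" needs to be True, which holds.
As a knave, Finn's statement "at most one of Faye, Zephyr, Alice, Quinn, and Finn is a knight" should be false; it is.

Faye is a knight, Zephyr is a knave, Alice is a knave, Quinn is a knight, and Finn is a knave.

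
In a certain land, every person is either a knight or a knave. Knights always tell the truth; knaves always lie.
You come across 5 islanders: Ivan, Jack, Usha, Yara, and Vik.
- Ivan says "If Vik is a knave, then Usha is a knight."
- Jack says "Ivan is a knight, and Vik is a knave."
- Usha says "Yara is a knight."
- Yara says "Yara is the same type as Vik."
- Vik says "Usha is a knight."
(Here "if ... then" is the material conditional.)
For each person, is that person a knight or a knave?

Ivan is a knight, Jack is a knave, Usha is a knight, Yara is a knight, and Vik is a knight.

Ivan is a knight, so "if Vik is a knave, then Usha is a knight" must be true — and it is.
Jack (knave): "Ivan is a knight, and Vik is a knave" — False. ✓
Usha is a knight, and the claim "Yara is a knight" is indeed true.
Yara is a knight, so "Yara is the same type as Vik" must be true — and it is.
Vik is a knight; "Usha is a knight" is true, as required.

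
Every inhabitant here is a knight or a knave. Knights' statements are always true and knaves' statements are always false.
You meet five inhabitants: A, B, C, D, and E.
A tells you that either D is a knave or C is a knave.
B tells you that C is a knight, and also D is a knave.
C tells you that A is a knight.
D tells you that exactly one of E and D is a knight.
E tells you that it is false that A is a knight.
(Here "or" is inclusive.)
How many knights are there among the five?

3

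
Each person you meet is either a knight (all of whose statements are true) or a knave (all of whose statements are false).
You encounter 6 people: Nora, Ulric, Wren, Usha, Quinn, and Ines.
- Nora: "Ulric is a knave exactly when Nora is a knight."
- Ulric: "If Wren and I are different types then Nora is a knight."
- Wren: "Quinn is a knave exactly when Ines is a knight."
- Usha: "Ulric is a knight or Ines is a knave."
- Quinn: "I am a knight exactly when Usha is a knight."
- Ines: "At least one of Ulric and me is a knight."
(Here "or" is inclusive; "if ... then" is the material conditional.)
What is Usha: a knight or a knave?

Usha is a knight.

Consistent assignments: {Nora=knave, Ulric=knave, Wren=knight, Usha=knight, Quinn=knight, Ines=knave}
In every consistent assignment, Usha is a knight.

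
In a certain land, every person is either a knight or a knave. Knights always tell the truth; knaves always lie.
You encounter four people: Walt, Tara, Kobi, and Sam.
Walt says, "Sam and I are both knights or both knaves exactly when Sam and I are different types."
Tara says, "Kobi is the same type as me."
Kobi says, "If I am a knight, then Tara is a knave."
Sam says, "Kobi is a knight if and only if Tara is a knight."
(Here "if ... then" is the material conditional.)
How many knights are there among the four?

1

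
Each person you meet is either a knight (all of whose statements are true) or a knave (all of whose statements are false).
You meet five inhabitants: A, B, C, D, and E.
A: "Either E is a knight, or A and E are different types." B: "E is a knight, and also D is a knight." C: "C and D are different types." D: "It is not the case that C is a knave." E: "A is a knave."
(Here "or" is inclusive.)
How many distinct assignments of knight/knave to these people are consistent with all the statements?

1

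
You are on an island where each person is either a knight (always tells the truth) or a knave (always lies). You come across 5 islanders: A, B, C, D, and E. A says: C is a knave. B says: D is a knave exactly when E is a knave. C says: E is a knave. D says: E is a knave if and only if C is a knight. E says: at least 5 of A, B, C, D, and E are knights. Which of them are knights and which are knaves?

Knights: C and D. Knaves: A, B, and E.

As a knave, A's statement "C is a knave" should be false; it is.
B is a knave; "D is a knave exactly when E is a knave" is false, as required.
C is a knight, so "E is a knave" must be True — and it is.
D is a knight; "E is a knave if and only if C is a knight" is True, as required.
As a knave, E's statement "at least 5 of A, B, C, D, and E are knights" should be false; it is.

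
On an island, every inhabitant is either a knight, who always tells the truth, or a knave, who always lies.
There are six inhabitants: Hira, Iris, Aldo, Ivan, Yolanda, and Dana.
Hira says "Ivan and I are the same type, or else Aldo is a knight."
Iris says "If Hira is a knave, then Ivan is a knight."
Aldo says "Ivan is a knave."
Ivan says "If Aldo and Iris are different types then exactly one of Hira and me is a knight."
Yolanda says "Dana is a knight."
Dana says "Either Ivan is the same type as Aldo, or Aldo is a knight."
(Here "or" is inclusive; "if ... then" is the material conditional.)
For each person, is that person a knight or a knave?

Hira is a knave, and the claim "Ivan and I are the same type, or else Aldo is a knight" is indeed False.
As a knight, Iris's statement "if Hira is a knave, then Ivan is a knight" should be True; it is.
Aldo is a knave; "Ivan is a knave" is False, as required.
Since Ivan is a knight, "if Aldo and Iris are different types then exactly one of Hira and me is a knight" needs to be True, which holds.
Yolanda is a knave, so "Dana is a knight" must be False — and it is.
Dana is a knave; "either Ivan is the same type as Aldo, or Aldo is a knight" is False, as required.

Hira is a knave, Iris is a knight, Aldo is a knave, Ivan is a knight, Yolanda is a knave, and Dana is a knave.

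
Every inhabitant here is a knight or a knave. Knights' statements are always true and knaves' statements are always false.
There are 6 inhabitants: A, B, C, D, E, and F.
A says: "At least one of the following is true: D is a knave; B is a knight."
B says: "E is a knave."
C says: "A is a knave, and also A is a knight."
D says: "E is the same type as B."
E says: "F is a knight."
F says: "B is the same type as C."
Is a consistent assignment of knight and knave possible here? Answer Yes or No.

One consistent assignment: A=knight, B=knight, C=knave, D=knave, E=knave, F=knave.

Yes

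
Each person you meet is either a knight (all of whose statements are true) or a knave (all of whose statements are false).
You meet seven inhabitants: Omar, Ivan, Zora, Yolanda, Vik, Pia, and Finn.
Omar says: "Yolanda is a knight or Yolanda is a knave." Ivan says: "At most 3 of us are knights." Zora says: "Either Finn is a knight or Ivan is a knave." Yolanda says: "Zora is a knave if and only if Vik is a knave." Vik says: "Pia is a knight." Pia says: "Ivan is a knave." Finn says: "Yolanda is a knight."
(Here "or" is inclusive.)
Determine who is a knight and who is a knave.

Omar is a knight, Ivan is a knave, Zora is a knight, Yolanda is a knight, Vik is a knight, Pia is a knight, and Finn is a knight.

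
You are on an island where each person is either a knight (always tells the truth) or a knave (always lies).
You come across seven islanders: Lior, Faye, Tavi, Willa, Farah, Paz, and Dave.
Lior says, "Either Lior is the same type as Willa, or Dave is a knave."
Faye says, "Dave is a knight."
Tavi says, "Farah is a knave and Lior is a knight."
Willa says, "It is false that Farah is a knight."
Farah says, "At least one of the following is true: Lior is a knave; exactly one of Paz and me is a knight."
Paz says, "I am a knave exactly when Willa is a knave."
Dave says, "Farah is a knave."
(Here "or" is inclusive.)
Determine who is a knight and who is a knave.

Knights: Lior, Faye, Tavi, Willa, and Dave. Knaves: Farah and Paz.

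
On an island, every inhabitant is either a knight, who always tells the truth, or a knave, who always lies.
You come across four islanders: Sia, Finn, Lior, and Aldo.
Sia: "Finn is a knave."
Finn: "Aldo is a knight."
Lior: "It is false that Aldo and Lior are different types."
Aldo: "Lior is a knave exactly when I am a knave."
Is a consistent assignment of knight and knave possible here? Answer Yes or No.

Yes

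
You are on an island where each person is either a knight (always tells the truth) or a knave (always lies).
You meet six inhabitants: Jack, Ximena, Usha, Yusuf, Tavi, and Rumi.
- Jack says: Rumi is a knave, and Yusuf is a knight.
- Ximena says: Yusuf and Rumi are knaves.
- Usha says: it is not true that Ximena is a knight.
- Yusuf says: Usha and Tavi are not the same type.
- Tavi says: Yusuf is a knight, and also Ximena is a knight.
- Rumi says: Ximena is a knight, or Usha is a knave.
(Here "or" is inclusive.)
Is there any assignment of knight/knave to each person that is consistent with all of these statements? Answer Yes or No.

Yes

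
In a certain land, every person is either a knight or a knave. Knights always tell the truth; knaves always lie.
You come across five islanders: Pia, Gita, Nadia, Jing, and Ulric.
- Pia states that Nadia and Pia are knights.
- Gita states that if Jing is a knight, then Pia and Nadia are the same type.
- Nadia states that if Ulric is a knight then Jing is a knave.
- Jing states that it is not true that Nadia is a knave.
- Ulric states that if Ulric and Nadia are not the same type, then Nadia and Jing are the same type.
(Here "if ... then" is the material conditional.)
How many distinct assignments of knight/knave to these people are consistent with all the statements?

0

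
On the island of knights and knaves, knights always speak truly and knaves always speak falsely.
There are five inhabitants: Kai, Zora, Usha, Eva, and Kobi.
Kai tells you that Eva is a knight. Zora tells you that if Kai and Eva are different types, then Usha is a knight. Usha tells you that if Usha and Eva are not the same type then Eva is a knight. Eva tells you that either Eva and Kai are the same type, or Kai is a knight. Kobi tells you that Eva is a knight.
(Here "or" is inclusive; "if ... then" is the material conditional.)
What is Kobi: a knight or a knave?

Kobi is a knight.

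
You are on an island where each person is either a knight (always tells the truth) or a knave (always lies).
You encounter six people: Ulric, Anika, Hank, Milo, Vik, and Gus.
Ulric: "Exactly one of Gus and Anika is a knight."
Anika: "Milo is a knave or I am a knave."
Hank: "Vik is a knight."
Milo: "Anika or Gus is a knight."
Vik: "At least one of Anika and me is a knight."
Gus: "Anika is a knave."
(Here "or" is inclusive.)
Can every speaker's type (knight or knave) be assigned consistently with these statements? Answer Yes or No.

No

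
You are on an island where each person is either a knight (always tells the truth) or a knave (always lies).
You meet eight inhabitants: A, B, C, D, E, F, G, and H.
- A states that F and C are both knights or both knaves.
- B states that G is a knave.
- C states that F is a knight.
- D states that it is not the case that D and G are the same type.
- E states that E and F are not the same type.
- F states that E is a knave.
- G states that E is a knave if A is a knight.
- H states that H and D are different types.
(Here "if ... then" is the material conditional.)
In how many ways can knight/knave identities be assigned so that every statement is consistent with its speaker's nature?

Consistent assignments:
  A=knight, B=knight, C=knave, D=knave, E=knight, F=knave, G=knave, H=knight
  A=knight, B=knight, C=knave, D=knave, E=knight, F=knave, G=knave, H=knave

2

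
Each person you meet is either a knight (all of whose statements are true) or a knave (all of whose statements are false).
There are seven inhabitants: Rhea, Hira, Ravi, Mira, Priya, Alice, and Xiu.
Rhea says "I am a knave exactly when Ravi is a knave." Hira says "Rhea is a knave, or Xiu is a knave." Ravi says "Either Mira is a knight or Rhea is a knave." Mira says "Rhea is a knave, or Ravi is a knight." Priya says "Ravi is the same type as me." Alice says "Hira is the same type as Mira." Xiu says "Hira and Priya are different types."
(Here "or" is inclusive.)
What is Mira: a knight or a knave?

Mira is a knight.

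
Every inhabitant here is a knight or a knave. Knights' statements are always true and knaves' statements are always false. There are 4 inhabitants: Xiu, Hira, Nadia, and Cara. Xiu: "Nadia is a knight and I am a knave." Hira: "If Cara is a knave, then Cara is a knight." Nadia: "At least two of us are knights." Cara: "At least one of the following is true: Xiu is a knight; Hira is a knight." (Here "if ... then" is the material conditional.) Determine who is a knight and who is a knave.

Xiu is a knave, Hira is a knave, Nadia is a knave, and Cara is a knave.

Xiu is a knave, so "Nadia is a knight and I am a knave" must be false — and it is.
As a knave, Hira's statement "if Cara is a knave, then Cara is a knight" should be false; it is.
As a knave, Nadia's statement "at least two of us are knights" should be false; it is.
Cara is a knave; "at least one of the following is true: Xiu is a knight; Hira is a knight" is false, as required.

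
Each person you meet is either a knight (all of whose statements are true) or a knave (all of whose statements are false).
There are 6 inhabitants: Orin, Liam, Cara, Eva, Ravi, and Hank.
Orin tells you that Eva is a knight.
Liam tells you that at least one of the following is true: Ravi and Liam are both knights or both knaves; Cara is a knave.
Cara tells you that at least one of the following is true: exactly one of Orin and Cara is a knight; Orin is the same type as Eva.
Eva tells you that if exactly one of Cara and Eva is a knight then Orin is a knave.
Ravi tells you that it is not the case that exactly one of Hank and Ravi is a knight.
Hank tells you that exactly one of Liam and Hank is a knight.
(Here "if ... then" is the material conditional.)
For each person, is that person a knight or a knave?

Orin is a knight, Liam is a knave, Cara is a knight, Eva is a knight, Ravi is a knight, and Hank is a knight.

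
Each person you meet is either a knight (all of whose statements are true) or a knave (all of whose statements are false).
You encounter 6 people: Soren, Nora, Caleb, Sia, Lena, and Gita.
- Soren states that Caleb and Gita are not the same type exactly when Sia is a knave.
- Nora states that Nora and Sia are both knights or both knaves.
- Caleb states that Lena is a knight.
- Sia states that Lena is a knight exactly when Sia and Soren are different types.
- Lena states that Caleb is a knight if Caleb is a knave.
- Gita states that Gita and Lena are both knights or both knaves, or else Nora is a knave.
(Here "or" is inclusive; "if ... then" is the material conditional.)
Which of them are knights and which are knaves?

Soren is a knave, Nora is a knight, Caleb is a knight, Sia is a knight, Lena is a knight, and Gita is a knave.

Soren is a knave, and the claim "Caleb and Gita are not the same type exactly when Sia is a knave" is indeed false.
Nora is a knight, so "Nora and Sia are both knights or both knaves" must be True — and it is.
Caleb is a knight; "Lena is a knight" is True, as required.
Sia (knight): "Lena is a knight exactly when Sia and Soren are different types" — True. ✓
As a knight, Lena's statement "Caleb is a knight if Caleb is a knave" should be True; it is.
Since Gita is a knave, "Gita and Lena are both knights or both knaves, or else Nora is a knave" needs to be false, which holds.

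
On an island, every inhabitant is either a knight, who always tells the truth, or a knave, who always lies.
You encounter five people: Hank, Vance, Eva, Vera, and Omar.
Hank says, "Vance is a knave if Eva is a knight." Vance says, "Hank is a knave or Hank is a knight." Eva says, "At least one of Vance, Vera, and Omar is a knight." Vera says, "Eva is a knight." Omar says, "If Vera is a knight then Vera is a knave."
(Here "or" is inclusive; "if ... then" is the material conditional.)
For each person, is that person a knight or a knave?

Knights: Vance, Eva, and Vera. Knaves: Hank and Omar.

Hank is a knave, and the claim "Vance is a knave if Eva is a knight" is indeed False.
Vance is a knight, and the claim "Hank is a knave or Hank is a knight" is indeed True.
Eva is a knight, so "at least one of Vance, Vera, and Omar is a knight" must be True — and it is.
Vera is a knight, so "Eva is a knight" must be True — and it is.
As a knave, Omar's statement "if Vera is a knight then Vera is a knave" should be False; it is.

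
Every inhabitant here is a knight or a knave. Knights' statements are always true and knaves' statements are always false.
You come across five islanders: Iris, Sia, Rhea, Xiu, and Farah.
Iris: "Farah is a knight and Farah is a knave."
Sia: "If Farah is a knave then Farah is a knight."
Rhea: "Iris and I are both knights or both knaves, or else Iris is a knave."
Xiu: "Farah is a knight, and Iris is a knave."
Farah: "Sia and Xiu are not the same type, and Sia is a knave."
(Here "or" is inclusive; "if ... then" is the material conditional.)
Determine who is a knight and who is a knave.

Knights: Rhea. Knaves: Iris, Sia, Xiu, and Farah.

Iris is a knave, so "Farah is a knight and Farah is a knave" must be False — and it is.
Sia (knave): "if Farah is a knave then Farah is a knight" — False. ✓
Since Rhea is a knight, "Iris and I are both knights or both knaves, or else Iris is a knave" needs to be true, which holds.
As a knave, Xiu's statement "Farah is a knight, and Iris is a knave" should be False; it is.
Farah is a knave, so "Sia and Xiu are not the same type, and Sia is a knave" must be False — and it is.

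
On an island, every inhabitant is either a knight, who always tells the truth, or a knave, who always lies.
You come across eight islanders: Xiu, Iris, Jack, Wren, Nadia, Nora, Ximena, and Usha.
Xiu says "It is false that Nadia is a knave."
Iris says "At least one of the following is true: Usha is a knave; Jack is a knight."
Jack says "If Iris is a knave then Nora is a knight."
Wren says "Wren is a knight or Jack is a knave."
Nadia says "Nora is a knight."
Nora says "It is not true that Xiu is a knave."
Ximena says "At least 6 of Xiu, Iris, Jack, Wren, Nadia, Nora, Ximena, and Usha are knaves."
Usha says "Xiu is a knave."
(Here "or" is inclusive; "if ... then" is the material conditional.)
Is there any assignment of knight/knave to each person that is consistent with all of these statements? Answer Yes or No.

Yes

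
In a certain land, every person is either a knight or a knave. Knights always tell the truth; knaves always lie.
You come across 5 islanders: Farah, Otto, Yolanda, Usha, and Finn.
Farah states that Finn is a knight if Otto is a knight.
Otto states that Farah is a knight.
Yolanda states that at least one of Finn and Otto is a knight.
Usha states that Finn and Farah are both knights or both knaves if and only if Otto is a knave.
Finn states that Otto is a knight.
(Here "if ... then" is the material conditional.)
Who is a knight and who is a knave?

Knights: Farah, Otto, Yolanda, and Finn. Knaves: Usha.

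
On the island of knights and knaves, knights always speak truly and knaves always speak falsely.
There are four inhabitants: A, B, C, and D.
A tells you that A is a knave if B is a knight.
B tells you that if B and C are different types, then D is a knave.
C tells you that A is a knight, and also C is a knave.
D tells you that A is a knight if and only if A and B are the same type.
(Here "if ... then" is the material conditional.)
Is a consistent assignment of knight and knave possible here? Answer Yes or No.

No

Checking all 16 assignments, each has at least one speaker whose statement's truth value contradicts their type.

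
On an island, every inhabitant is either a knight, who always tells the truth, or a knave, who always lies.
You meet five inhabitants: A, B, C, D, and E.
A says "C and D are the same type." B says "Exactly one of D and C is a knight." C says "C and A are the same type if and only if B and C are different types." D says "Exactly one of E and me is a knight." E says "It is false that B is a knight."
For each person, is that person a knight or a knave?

Knights: B and C. Knaves: A, D, and E.

Since A is a knave, "C and D are the same type" needs to be false, which holds.
B (knight): "exactly one of D and C is a knight" — True. ✓
As a knight, C's statement "C and A are the same type if and only if B and C are different types" should be True; it is.
As a knave, D's statement "exactly one of E and me is a knight" should be false; it is.
E is a knave, so "it is false that B is a knight" must be false — and it is.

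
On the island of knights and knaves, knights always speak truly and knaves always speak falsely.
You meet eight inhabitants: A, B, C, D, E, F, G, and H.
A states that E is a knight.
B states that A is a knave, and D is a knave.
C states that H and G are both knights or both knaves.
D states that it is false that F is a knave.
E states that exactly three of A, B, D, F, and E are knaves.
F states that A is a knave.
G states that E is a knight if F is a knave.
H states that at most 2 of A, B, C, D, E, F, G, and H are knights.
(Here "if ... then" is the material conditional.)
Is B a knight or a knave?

B is a knave.

Consistent assignments: {A=knight, B=knave, C=knave, D=knave, E=knight, F=knave, G=knight, H=knave}
In every consistent assignment, B is a knave.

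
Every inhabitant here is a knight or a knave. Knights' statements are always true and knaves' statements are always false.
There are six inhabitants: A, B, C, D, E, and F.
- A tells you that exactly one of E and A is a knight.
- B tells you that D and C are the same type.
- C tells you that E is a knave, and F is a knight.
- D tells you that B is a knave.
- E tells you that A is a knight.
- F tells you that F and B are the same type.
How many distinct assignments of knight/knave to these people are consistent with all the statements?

Consistent assignments:
  A=knave, B=knight, C=knave, D=knave, E=knave, F=knave

1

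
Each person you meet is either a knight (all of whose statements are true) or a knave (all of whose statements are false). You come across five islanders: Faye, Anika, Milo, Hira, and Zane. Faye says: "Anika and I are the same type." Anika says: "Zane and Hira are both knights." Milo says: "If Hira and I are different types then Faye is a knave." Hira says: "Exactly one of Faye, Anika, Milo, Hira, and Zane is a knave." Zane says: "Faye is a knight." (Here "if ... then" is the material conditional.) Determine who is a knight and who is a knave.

Faye is a knight, Anika is a knight, Milo is a knave, Hira is a knight, and Zane is a knight.

As a knight, Faye's statement "Anika and I are the same type" should be True; it is.
Since Anika is a knight, "Zane and Hira are both knights" needs to be True, which holds.
Since Milo is a knave, "if Hira and I are different types then Faye is a knave" needs to be False, which holds.
Hira is a knight, and the claim "exactly one of Faye, Anika, Milo, Hira, and Zane is a knave" is indeed True.
Zane (knight): "Faye is a knight" — True. ✓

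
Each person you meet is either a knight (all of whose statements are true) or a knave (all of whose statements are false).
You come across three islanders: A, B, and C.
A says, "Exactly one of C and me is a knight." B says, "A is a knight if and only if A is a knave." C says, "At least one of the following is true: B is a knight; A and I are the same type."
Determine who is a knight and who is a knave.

Knights: A. Knaves: B and C.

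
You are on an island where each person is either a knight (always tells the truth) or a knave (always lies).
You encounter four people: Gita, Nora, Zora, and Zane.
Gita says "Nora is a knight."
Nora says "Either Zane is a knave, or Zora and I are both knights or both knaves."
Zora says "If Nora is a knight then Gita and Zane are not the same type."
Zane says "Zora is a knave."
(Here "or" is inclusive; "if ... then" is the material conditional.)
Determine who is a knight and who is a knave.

Gita is a knight, Nora is a knight, Zora is a knight, and Zane is a knave.

Gita is a knight, and the claim "Nora is a knight" is indeed True.
Nora (knight): "either Zane is a knave, or Zora and I are both knights or both knaves" — True. ✓
As a knight, Zora's statement "if Nora is a knight then Gita and Zane are not the same type" should be True; it is.
Since Zane is a knave, "Zora is a knave" needs to be false, which holds.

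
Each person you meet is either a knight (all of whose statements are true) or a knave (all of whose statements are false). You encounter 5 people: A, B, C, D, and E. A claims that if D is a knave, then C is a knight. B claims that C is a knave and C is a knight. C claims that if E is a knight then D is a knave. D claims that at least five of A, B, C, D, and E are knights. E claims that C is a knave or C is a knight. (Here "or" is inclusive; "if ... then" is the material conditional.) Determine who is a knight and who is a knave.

Knights: A, C, and E. Knaves: B and D.

Suppose A is a knave. Then A's statement "if D is a knave, then C is a knight" would have to be false. Checking the 16 ways to assign the others, none is consistent with every speaker.
(For instance, with B=knave, C=knight, D=knave, E=knight, A's claim "if D is a knave, then C is a knight" comes out true where it would need to be false.)
So A must be a knight, making "if D is a knave, then C is a knight" true. Taking A=knight, B=knave, C=knight, D=knave, E=knight, each remaining statement checks out:
  B (knave): "C is a knave and C is a knight" — false. ✓
  C (knight): "if E is a knight then D is a knave" — true. ✓
  D (knave): "at least five of A, B, C, D, and E are knights" — false. ✓
  E (knight): "C is a knave or C is a knight" — true. ✓
This is the unique consistent assignment.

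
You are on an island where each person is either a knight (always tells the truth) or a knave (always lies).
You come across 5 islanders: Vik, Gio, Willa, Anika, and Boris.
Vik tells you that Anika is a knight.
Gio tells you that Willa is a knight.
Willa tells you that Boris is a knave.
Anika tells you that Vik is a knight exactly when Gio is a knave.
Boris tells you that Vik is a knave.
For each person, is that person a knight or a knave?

Vik is a knave, so "Anika is a knight" must be false — and it is.
Since Gio is a knave, "Willa is a knight" needs to be false, which holds.
Willa is a knave; "Boris is a knave" is false, as required.
Anika is a knave, and the claim "Vik is a knight exactly when Gio is a knave" is indeed false.
As a knight, Boris's statement "Vik is a knave" should be True; it is.

Knights: Boris. Knaves: Vik, Gio, Willa, and Anika.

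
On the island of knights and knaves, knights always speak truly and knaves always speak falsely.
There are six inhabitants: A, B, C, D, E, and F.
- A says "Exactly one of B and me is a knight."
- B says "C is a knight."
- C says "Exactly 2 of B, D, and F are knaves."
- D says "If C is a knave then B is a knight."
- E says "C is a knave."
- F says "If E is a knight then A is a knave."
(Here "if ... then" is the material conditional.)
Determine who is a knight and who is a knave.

A is a knight, so "exactly one of B and me is a knight" must be True — and it is.
B (knave): "C is a knight" — False. ✓
Since C is a knave, "exactly 2 of B, D, and F are knaves" needs to be False, which holds.
Since D is a knave, "if C is a knave then B is a knight" needs to be False, which holds.
E is a knight, so "C is a knave" must be True — and it is.
Since F is a knave, "if E is a knight then A is a knave" needs to be False, which holds.

A is a knight, B is a knave, C is a knave, D is a knave, E is a knight, and F is a knave.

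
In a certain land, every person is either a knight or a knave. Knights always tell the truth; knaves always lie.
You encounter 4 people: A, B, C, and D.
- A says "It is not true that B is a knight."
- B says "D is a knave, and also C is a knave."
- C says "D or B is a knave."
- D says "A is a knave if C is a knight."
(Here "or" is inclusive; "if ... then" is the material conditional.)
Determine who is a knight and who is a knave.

A is a knight, B is a knave, C is a knight, and D is a knave.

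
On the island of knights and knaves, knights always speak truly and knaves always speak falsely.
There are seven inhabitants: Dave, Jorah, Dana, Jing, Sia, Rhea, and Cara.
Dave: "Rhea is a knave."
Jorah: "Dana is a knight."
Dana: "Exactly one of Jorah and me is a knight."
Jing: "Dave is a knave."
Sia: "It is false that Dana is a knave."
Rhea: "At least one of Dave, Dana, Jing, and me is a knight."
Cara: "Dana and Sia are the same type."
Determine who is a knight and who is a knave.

Dave is a knave, Jorah is a knave, Dana is a knave, Jing is a knight, Sia is a knave, Rhea is a knight, and Cara is a knight.

Dave is a knave, so "Rhea is a knave" must be False — and it is.
Jorah (knave): "Dana is a knight" — False. ✓
Dana is a knave, so "exactly one of Jorah and me is a knight" must be False — and it is.
Since Jing is a knight, "Dave is a knave" needs to be True, which holds.
As a knave, Sia's statement "it is false that Dana is a knave" should be False; it is.
Rhea (knight): "at least one of Dave, Dana, Jing, and me is a knight" — True. ✓
Cara is a knight, and the claim "Dana and Sia are the same type" is indeed True.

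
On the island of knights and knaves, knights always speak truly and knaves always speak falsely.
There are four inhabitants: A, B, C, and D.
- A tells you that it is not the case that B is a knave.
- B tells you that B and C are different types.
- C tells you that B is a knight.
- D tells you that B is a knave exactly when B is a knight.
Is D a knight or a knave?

D is a knave.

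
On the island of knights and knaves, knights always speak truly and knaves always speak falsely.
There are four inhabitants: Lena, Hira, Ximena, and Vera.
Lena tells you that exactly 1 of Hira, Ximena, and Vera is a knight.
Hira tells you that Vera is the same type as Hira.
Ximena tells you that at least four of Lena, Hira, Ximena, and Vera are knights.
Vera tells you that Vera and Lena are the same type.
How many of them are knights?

The unique consistent assignment is Lena=knight, Hira=knave, Ximena=knave, Vera=knight.
That has 2 knights.

2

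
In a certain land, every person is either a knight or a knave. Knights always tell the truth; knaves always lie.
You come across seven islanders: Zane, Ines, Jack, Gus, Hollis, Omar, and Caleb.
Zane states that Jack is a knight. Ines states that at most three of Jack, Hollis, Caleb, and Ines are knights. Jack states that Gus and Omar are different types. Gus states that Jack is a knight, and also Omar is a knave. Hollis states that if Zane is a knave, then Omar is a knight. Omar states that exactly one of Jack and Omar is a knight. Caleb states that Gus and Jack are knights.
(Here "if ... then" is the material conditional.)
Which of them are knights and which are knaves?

As a knave, Zane's statement "Jack is a knight" should be false; it is.
As a knight, Ines's statement "at most three of Jack, Hollis, Caleb, and Ines are knights" should be True; it is.
Jack is a knave; "Gus and Omar are different types" is false, as required.
Gus is a knave, and the claim "Jack is a knight, and also Omar is a knave" is indeed false.
Hollis (knave): "if Zane is a knave, then Omar is a knight" — false. ✓
As a knave, Omar's statement "exactly one of Jack and Omar is a knight" should be false; it is.
Caleb (knave): "Gus and Jack are knights" — false. ✓

Knights: Ines. Knaves: Zane, Jack, Gus, Hollis, Omar, and Caleb.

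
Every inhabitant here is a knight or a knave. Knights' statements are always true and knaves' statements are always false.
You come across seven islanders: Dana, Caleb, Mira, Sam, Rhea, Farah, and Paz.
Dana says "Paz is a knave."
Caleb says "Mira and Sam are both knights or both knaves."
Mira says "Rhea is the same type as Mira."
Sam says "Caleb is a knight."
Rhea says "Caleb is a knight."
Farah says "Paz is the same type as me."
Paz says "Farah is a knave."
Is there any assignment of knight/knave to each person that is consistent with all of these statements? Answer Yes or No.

Yes

One consistent assignment: Dana=knave, Caleb=knight, Mira=knight, Sam=knight, Rhea=knight, Farah=knave, Paz=knight.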